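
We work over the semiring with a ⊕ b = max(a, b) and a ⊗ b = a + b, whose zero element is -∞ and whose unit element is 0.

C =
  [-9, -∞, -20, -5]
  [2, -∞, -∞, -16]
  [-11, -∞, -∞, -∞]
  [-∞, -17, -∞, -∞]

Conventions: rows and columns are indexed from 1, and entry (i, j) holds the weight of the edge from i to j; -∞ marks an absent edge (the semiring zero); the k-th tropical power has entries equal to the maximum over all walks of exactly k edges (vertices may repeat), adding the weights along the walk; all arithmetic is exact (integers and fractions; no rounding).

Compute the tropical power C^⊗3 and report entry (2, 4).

C^⊗2:
  [-18, -22, -29, -14]
  [-7, -33, -18, -3]
  [-20, -∞, -31, -16]
  [-15, -∞, -∞, -33]
C^⊗3:
  [-20, -31, -38, -23]
  [-16, -20, -27, -12]
  [-29, -33, -40, -25]
  [-24, -50, -35, -20]
Key observation: the optimum is the walk 2->1->1->4, with weight 2 + (-9) + (-5) = -12.
Optimal value attained by: walk 2->1->1->4.
Answer: (C^⊗3)[2][4] = -12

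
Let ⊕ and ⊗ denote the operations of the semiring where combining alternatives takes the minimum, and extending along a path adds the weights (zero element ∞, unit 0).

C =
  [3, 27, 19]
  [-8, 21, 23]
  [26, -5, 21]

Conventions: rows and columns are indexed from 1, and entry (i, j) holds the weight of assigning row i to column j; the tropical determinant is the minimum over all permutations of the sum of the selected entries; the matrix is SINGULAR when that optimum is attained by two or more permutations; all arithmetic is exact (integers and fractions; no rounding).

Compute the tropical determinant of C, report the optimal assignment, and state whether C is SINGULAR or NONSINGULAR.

σ = (1, 2, 3): 3 + 21 + 21 = 45
σ = (1, 3, 2): 3 + 23 + (-5) = 21
σ = (2, 1, 3): 27 + (-8) + 21 = 40
σ = (2, 3, 1): 27 + 23 + 26 = 76
σ = (3, 1, 2): 19 + (-8) + (-5) = 6
σ = (3, 2, 1): 19 + 21 + 26 = 66
Optimal value attained by: σ = (3, 1, 2).
Answer: det⊕(C) = 6; verdict: NONSINGULAR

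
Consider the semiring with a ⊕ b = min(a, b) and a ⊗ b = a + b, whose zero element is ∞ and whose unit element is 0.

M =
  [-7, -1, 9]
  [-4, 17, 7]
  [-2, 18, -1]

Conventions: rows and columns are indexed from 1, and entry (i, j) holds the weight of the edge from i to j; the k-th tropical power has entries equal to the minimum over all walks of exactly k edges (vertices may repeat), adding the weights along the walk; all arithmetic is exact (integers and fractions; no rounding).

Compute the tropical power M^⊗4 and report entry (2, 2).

M^⊗2:
  [-14, -8, 2]
  [-11, -5, 5]
  [-9, -3, -2]
M^⊗3:
  [-21, -15, -5]
  [-18, -12, -2]
  [-16, -10, -3]
M^⊗4:
  [-28, -22, -12]
  [-25, -19, -9]
  [-23, -17, -7]
Key observation: the optimum is the walk 2->1->1->1->2, with weight (-4) + (-7) + (-7) + (-1) = -19.
Optimal value attained by: walk 2->1->1->1->2.
Answer: (M^⊗4)[2][2] = -19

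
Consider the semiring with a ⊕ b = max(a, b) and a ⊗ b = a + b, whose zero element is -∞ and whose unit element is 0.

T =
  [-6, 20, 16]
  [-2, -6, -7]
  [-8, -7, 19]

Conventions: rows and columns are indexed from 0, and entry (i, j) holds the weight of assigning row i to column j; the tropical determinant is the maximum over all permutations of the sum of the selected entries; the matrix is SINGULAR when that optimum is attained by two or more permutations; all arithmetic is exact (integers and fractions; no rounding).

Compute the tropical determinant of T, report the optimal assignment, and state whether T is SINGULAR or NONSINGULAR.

σ = (0, 1, 2): (-6) + (-6) + 19 = 7
σ = (0, 2, 1): (-6) + (-7) + (-7) = -20
σ = (1, 0, 2): 20 + (-2) + 19 = 37
σ = (1, 2, 0): 20 + (-7) + (-8) = 5
σ = (2, 0, 1): 16 + (-2) + (-7) = 7
σ = (2, 1, 0): 16 + (-6) + (-8) = 2
Optimal value attained by: σ = (1, 0, 2).
Answer: det⊕(T) = 37; verdict: NONSINGULAR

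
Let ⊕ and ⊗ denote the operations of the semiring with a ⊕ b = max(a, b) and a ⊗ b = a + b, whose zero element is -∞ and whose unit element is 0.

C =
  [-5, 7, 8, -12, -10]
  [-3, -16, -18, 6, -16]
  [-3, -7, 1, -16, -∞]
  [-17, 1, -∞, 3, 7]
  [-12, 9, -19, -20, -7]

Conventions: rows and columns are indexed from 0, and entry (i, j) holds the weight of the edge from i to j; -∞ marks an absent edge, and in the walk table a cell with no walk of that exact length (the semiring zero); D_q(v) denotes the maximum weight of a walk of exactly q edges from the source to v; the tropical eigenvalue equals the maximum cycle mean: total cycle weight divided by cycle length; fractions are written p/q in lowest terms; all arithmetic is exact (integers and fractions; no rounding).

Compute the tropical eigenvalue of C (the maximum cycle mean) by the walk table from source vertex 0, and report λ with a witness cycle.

q=0: [0, -∞, -∞, -∞, -∞]
q=1: [-5, 7, 8, -12, -10]
q=2: [5, 2, 9, 13, -5]
q=3: [6, 14, 13, 16, 20]
q=4: [11, 29, 14, 20, 23]
q=5: [26, 32, 19, 35, 27]
Optimal cycle mean attained by: cycle 1->3->4->1, total 6 + 7 + 9, length 3.
Answer: λ = 22/3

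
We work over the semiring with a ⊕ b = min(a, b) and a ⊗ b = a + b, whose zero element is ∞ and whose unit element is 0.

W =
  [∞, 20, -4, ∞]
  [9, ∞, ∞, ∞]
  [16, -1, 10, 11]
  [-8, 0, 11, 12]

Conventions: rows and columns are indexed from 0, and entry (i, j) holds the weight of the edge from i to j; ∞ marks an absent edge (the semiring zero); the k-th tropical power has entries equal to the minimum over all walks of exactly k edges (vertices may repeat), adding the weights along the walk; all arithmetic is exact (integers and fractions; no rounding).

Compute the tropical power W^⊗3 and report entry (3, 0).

W^⊗2:
  [12, -5, 6, 7]
  [∞, 29, 5, ∞]
  [3, 9, 12, 21]
  [4, 10, -12, 22]
W^⊗3:
  [-1, 5, 8, 17]
  [21, 4, 15, 16]
  [13, 11, -1, 23]
  [4, -13, -2, -1]
Key observation: the optimum is the walk 3->0->2->0, with weight (-8) + (-4) + 16 = 4.
Optimal value attained by: walk 3->0->2->0.
Answer: (W^⊗3)[3][0] = 4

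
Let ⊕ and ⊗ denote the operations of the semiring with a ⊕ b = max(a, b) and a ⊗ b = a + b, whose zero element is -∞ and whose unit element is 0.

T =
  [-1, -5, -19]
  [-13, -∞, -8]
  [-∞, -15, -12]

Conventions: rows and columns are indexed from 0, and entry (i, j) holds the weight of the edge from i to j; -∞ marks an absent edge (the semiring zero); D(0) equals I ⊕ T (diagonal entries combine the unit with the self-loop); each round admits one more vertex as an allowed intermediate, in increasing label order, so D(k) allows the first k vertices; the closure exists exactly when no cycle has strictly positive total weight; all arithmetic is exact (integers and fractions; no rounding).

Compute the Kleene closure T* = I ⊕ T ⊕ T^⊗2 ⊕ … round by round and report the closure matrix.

D(0):
  [0, -5, -19]
  [-13, 0, -8]
  [-∞, -15, 0]
D(1):
  [0, -5, -19]
  [-13, 0, -8]
  [-∞, -15, 0]
D(2):
  [0, -5, -13]
  [-13, 0, -8]
  [-28, -15, 0]
D(3):
  [0, -5, -13]
  [-13, 0, -8]
  [-28, -15, 0]
Answer: T* = [[0, -5, -13], [-13, 0, -8], [-28, -15, 0]]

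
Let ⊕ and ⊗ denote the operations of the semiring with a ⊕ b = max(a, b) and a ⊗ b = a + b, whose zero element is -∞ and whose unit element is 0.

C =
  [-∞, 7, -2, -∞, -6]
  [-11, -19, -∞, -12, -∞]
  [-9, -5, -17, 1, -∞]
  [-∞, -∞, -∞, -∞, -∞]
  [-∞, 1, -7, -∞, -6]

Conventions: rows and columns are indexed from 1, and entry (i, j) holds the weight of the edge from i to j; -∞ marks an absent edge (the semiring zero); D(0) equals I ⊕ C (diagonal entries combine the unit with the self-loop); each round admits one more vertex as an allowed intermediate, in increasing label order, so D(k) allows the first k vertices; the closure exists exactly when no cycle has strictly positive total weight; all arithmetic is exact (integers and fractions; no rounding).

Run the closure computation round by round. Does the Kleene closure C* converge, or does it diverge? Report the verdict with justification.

D(0):
  [0, 7, -2, -∞, -6]
  [-11, 0, -∞, -12, -∞]
  [-9, -5, 0, 1, -∞]
  [-∞, -∞, -∞, 0, -∞]
  [-∞, 1, -7, -∞, 0]
D(1):
  [0, 7, -2, -∞, -6]
  [-11, 0, -13, -12, -17]
  [-9, -2, 0, 1, -15]
  [-∞, -∞, -∞, 0, -∞]
  [-∞, 1, -7, -∞, 0]
D(2):
  [0, 7, -2, -5, -6]
  [-11, 0, -13, -12, -17]
  [-9, -2, 0, 1, -15]
  [-∞, -∞, -∞, 0, -∞]
  [-10, 1, -7, -11, 0]
D(3):
  [0, 7, -2, -1, -6]
  [-11, 0, -13, -12, -17]
  [-9, -2, 0, 1, -15]
  [-∞, -∞, -∞, 0, -∞]
  [-10, 1, -7, -6, 0]
D(4):
  [0, 7, -2, -1, -6]
  [-11, 0, -13, -12, -17]
  [-9, -2, 0, 1, -15]
  [-∞, -∞, -∞, 0, -∞]
  [-10, 1, -7, -6, 0]
D(5):
  [0, 7, -2, -1, -6]
  [-11, 0, -13, -12, -17]
  [-9, -2, 0, 1, -15]
  [-∞, -∞, -∞, 0, -∞]
  [-10, 1, -7, -6, 0]
Key observation: every diagonal entry stays at the unit through all rounds, so no improving cycle exists.
Answer: CONVERGES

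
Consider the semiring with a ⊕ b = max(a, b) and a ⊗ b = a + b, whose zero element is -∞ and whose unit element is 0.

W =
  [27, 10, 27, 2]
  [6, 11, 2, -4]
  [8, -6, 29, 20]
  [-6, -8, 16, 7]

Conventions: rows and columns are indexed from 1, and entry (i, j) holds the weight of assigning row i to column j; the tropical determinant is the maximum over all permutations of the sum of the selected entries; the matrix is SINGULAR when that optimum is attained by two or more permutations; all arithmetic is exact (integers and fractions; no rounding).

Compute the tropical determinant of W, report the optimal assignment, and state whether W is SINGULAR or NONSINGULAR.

σ = (1, 2, 3, 4): 27 + 11 + 29 + 7 = 74
σ = (1, 2, 4, 3): 27 + 11 + 20 + 16 = 74
σ = (1, 3, 2, 4): 27 + 2 + (-6) + 7 = 30
σ = (1, 3, 4, 2): 27 + 2 + 20 + (-8) = 41
σ = (1, 4, 2, 3): 27 + (-4) + (-6) + 16 = 33
σ = (1, 4, 3, 2): 27 + (-4) + 29 + (-8) = 44
σ = (2, 1, 3, 4): 10 + 6 + 29 + 7 = 52
σ = (2, 1, 4, 3): 10 + 6 + 20 + 16 = 52
σ = (2, 3, 1, 4): 10 + 2 + 8 + 7 = 27
σ = (2, 3, 4, 1): 10 + 2 + 20 + (-6) = 26
σ = (2, 4, 1, 3): 10 + (-4) + 8 + 16 = 30
σ = (2, 4, 3, 1): 10 + (-4) + 29 + (-6) = 29
σ = (3, 1, 2, 4): 27 + 6 + (-6) + 7 = 34
σ = (3, 1, 4, 2): 27 + 6 + 20 + (-8) = 45
σ = (3, 2, 1, 4): 27 + 11 + 8 + 7 = 53
σ = (3, 2, 4, 1): 27 + 11 + 20 + (-6) = 52
σ = (3, 4, 1, 2): 27 + (-4) + 8 + (-8) = 23
σ = (3, 4, 2, 1): 27 + (-4) + (-6) + (-6) = 11
σ = (4, 1, 2, 3): 2 + 6 + (-6) + 16 = 18
σ = (4, 1, 3, 2): 2 + 6 + 29 + (-8) = 29
σ = (4, 2, 1, 3): 2 + 11 + 8 + 16 = 37
σ = (4, 2, 3, 1): 2 + 11 + 29 + (-6) = 36
σ = (4, 3, 1, 2): 2 + 2 + 8 + (-8) = 4
σ = (4, 3, 2, 1): 2 + 2 + (-6) + (-6) = -8
Optimal value attained by: σ = (1, 2, 3, 4).
Answer: det⊕(W) = 74; verdict: SINGULAR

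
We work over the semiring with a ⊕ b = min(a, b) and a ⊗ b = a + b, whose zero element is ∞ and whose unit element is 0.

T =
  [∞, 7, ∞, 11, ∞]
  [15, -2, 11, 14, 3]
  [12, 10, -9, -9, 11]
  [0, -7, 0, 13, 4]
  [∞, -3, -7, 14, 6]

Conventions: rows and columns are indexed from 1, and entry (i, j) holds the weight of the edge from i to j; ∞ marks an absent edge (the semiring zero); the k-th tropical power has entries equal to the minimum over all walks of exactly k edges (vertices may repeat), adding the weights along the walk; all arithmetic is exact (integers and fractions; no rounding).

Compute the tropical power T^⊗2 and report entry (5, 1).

T^⊗2:
  [11, 4, 11, 21, 10]
  [13, -4, -4, 2, 1]
  [-9, -16, -18, -18, -5]
  [8, -9, -9, -9, -4]
  [5, -5, -16, -16, 0]
Key observation: the optimum is the walk 5->3->1, with weight (-7) + 12 = 5.
Optimal value attained by: walk 5->3->1.
Answer: (T^⊗2)[5][1] = 5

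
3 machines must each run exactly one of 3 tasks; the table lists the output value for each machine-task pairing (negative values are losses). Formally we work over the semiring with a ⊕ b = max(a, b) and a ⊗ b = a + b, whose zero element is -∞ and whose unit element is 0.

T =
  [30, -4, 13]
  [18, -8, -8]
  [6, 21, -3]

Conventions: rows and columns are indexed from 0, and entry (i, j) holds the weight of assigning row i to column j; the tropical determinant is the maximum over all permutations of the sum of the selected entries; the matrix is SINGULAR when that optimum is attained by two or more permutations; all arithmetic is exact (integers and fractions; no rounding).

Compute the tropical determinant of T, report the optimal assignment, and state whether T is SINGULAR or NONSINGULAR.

σ = (0, 1, 2): 30 + (-8) + (-3) = 19
σ = (0, 2, 1): 30 + (-8) + 21 = 43
σ = (1, 0, 2): (-4) + 18 + (-3) = 11
σ = (1, 2, 0): (-4) + (-8) + 6 = -6
σ = (2, 0, 1): 13 + 18 + 21 = 52
σ = (2, 1, 0): 13 + (-8) + 6 = 11
Optimal value attained by: σ = (2, 0, 1).
Answer: det⊕(T) = 52; verdict: NONSINGULAR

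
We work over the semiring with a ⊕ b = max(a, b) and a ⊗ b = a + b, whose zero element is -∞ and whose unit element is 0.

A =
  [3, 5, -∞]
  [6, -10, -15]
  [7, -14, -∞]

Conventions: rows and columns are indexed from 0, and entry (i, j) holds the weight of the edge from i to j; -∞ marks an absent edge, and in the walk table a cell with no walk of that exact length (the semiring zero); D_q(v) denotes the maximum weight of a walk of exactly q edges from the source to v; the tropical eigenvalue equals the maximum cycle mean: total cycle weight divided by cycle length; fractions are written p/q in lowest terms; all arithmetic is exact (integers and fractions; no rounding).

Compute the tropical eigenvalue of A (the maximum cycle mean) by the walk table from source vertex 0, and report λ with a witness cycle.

q=0: [0, -∞, -∞]
q=1: [3, 5, -∞]
q=2: [11, 8, -10]
q=3: [14, 16, -7]
Optimal cycle mean attained by: cycle 0->1->0, total 5 + 6, length 2.
Answer: λ = 11/2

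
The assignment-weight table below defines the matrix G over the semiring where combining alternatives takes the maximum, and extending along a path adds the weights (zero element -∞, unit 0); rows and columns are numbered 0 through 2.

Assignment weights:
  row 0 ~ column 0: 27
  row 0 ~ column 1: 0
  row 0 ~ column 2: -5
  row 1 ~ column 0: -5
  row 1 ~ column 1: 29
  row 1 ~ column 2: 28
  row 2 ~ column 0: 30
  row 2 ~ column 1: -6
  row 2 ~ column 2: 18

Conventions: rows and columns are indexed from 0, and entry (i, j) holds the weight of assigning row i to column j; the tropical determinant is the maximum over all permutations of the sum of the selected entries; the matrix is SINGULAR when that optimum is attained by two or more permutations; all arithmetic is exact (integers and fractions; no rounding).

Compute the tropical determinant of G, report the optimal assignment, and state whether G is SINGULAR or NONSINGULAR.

σ = (0, 1, 2): 27 + 29 + 18 = 74
σ = (0, 2, 1): 27 + 28 + (-6) = 49
σ = (1, 0, 2): 0 + (-5) + 18 = 13
σ = (1, 2, 0): 0 + 28 + 30 = 58
σ = (2, 0, 1): (-5) + (-5) + (-6) = -16
σ = (2, 1, 0): (-5) + 29 + 30 = 54
Optimal value attained by: σ = (0, 1, 2).
Answer: det⊕(G) = 74; verdict: NONSINGULAR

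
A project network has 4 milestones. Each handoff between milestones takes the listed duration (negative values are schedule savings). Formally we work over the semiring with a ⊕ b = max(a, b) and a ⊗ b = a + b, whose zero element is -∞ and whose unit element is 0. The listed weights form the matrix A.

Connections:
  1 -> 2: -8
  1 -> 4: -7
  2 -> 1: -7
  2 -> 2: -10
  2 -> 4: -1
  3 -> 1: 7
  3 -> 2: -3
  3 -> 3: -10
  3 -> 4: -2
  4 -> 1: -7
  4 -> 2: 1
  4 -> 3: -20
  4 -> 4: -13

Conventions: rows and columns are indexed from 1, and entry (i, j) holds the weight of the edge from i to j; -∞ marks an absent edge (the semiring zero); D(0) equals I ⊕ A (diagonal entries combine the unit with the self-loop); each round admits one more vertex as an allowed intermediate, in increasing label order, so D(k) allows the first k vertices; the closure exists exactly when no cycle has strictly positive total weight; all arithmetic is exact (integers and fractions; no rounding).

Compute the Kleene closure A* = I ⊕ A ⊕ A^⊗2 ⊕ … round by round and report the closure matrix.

D(0):
  [0, -8, -∞, -7]
  [-7, 0, -∞, -1]
  [7, -3, 0, -2]
  [-7, 1, -20, 0]
D(1):
  [0, -8, -∞, -7]
  [-7, 0, -∞, -1]
  [7, -1, 0, 0]
  [-7, 1, -20, 0]
D(2):
  [0, -8, -∞, -7]
  [-7, 0, -∞, -1]
  [7, -1, 0, 0]
  [-6, 1, -20, 0]
D(3):
  [0, -8, -∞, -7]
  [-7, 0, -∞, -1]
  [7, -1, 0, 0]
  [-6, 1, -20, 0]
D(4):
  [0, -6, -27, -7]
  [-7, 0, -21, -1]
  [7, 1, 0, 0]
  [-6, 1, -20, 0]
Answer: A* = [[0, -6, -27, -7], [-7, 0, -21, -1], [7, 1, 0, 0], [-6, 1, -20, 0]]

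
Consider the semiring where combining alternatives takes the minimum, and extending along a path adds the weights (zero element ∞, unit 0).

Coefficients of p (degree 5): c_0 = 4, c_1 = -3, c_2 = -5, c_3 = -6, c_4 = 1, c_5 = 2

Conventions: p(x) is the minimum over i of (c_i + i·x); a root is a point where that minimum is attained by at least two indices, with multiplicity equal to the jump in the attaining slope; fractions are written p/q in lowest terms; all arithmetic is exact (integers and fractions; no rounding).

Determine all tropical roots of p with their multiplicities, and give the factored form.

hull edge (i=0, c=4) to (i=1, c=-3): slope -7, span 1
hull edge (i=1, c=-3) to (i=2, c=-5): slope -2, span 1
hull edge (i=2, c=-5) to (i=3, c=-6): slope -1, span 1
hull edge (i=3, c=-6) to (i=5, c=2): slope 4, span 2
Factored form: p(x) = 2 ⊗ (x ⊕ (-4)) ⊗ (x ⊕ (-4)) ⊗ (x ⊕ 1) ⊗ (x ⊕ 2) ⊗ (x ⊕ 7)
Answer: roots = -4 (mult 2), 1 (mult 1), 2 (mult 1), 7 (mult 1)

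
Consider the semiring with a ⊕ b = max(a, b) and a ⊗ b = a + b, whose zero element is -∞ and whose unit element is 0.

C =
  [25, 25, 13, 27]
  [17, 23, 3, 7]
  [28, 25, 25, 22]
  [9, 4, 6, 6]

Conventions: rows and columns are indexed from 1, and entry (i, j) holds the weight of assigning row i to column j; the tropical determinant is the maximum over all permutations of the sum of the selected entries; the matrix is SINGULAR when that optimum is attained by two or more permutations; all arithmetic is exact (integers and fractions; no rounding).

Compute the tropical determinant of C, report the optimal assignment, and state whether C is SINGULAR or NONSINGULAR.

σ = (1, 2, 3, 4): 25 + 23 + 25 + 6 = 79
σ = (1, 2, 4, 3): 25 + 23 + 22 + 6 = 76
σ = (1, 3, 2, 4): 25 + 3 + 25 + 6 = 59
σ = (1, 3, 4, 2): 25 + 3 + 22 + 4 = 54
σ = (1, 4, 2, 3): 25 + 7 + 25 + 6 = 63
σ = (1, 4, 3, 2): 25 + 7 + 25 + 4 = 61
σ = (2, 1, 3, 4): 25 + 17 + 25 + 6 = 73
σ = (2, 1, 4, 3): 25 + 17 + 22 + 6 = 70
σ = (2, 3, 1, 4): 25 + 3 + 28 + 6 = 62
σ = (2, 3, 4, 1): 25 + 3 + 22 + 9 = 59
σ = (2, 4, 1, 3): 25 + 7 + 28 + 6 = 66
σ = (2, 4, 3, 1): 25 + 7 + 25 + 9 = 66
σ = (3, 1, 2, 4): 13 + 17 + 25 + 6 = 61
σ = (3, 1, 4, 2): 13 + 17 + 22 + 4 = 56
σ = (3, 2, 1, 4): 13 + 23 + 28 + 6 = 70
σ = (3, 2, 4, 1): 13 + 23 + 22 + 9 = 67
σ = (3, 4, 1, 2): 13 + 7 + 28 + 4 = 52
σ = (3, 4, 2, 1): 13 + 7 + 25 + 9 = 54
σ = (4, 1, 2, 3): 27 + 17 + 25 + 6 = 75
σ = (4, 1, 3, 2): 27 + 17 + 25 + 4 = 73
σ = (4, 2, 1, 3): 27 + 23 + 28 + 6 = 84
σ = (4, 2, 3, 1): 27 + 23 + 25 + 9 = 84
σ = (4, 3, 1, 2): 27 + 3 + 28 + 4 = 62
σ = (4, 3, 2, 1): 27 + 3 + 25 + 9 = 64
Optimal value attained by: σ = (4, 2, 1, 3).
Answer: det⊕(C) = 84; verdict: SINGULAR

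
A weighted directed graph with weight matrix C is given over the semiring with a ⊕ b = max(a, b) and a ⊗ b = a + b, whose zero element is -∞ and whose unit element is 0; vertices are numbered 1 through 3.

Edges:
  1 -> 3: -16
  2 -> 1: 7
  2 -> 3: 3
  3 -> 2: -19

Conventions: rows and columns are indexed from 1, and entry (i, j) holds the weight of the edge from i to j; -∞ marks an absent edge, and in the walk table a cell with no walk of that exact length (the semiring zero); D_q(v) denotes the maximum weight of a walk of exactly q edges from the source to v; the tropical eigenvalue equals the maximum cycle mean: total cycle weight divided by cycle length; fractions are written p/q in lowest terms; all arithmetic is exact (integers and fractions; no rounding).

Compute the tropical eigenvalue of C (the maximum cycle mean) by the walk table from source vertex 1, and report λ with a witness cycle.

q=0: [0, -∞, -∞]
q=1: [-∞, -∞, -16]
q=2: [-∞, -35, -∞]
q=3: [-28, -∞, -32]
Optimal cycle mean attained by: cycle 2->3->2, total 3 + (-19), length 2.
Answer: λ = -8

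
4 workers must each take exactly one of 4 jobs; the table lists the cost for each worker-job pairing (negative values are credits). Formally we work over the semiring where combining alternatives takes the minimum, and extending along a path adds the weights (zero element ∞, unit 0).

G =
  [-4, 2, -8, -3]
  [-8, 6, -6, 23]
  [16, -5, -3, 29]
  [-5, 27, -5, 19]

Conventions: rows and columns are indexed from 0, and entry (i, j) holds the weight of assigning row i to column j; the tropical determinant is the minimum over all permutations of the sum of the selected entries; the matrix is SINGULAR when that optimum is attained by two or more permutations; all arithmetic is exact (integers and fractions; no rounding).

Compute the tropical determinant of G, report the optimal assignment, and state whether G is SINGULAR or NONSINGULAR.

σ = (0, 1, 2, 3): (-4) + 6 + (-3) + 19 = 18
σ = (0, 1, 3, 2): (-4) + 6 + 29 + (-5) = 26
σ = (0, 2, 1, 3): (-4) + (-6) + (-5) + 19 = 4
σ = (0, 2, 3, 1): (-4) + (-6) + 29 + 27 = 46
σ = (0, 3, 1, 2): (-4) + 23 + (-5) + (-5) = 9
σ = (0, 3, 2, 1): (-4) + 23 + (-3) + 27 = 43
σ = (1, 0, 2, 3): 2 + (-8) + (-3) + 19 = 10
σ = (1, 0, 3, 2): 2 + (-8) + 29 + (-5) = 18
σ = (1, 2, 0, 3): 2 + (-6) + 16 + 19 = 31
σ = (1, 2, 3, 0): 2 + (-6) + 29 + (-5) = 20
σ = (1, 3, 0, 2): 2 + 23 + 16 + (-5) = 36
σ = (1, 3, 2, 0): 2 + 23 + (-3) + (-5) = 17
σ = (2, 0, 1, 3): (-8) + (-8) + (-5) + 19 = -2
σ = (2, 0, 3, 1): (-8) + (-8) + 29 + 27 = 40
σ = (2, 1, 0, 3): (-8) + 6 + 16 + 19 = 33
σ = (2, 1, 3, 0): (-8) + 6 + 29 + (-5) = 22
σ = (2, 3, 0, 1): (-8) + 23 + 16 + 27 = 58
σ = (2, 3, 1, 0): (-8) + 23 + (-5) + (-5) = 5
σ = (3, 0, 1, 2): (-3) + (-8) + (-5) + (-5) = -21
σ = (3, 0, 2, 1): (-3) + (-8) + (-3) + 27 = 13
σ = (3, 1, 0, 2): (-3) + 6 + 16 + (-5) = 14
σ = (3, 1, 2, 0): (-3) + 6 + (-3) + (-5) = -5
σ = (3, 2, 0, 1): (-3) + (-6) + 16 + 27 = 34
σ = (3, 2, 1, 0): (-3) + (-6) + (-5) + (-5) = -19
Optimal value attained by: σ = (3, 0, 1, 2).
Answer: det⊕(G) = -21; verdict: NONSINGULAR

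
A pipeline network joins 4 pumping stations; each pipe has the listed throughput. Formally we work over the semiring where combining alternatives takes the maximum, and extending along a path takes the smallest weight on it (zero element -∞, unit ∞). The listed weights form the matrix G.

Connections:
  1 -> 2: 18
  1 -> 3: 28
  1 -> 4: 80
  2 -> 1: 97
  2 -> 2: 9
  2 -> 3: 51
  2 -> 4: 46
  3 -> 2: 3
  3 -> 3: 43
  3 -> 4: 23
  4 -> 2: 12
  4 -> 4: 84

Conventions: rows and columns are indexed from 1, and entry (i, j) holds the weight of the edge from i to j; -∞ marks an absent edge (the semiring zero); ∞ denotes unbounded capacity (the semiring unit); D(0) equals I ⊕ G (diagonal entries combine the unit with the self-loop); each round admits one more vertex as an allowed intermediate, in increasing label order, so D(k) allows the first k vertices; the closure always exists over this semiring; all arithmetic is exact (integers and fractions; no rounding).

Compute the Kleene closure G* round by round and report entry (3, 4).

D(0):
  [∞, 18, 28, 80]
  [97, ∞, 51, 46]
  [-∞, 3, ∞, 23]
  [-∞, 12, -∞, ∞]
D(1):
  [∞, 18, 28, 80]
  [97, ∞, 51, 80]
  [-∞, 3, ∞, 23]
  [-∞, 12, -∞, ∞]
D(2):
  [∞, 18, 28, 80]
  [97, ∞, 51, 80]
  [3, 3, ∞, 23]
  [12, 12, 12, ∞]
D(3):
  [∞, 18, 28, 80]
  [97, ∞, 51, 80]
  [3, 3, ∞, 23]
  [12, 12, 12, ∞]
D(4):
  [∞, 18, 28, 80]
  [97, ∞, 51, 80]
  [12, 12, ∞, 23]
  [12, 12, 12, ∞]
Answer: G*[3][4] = 23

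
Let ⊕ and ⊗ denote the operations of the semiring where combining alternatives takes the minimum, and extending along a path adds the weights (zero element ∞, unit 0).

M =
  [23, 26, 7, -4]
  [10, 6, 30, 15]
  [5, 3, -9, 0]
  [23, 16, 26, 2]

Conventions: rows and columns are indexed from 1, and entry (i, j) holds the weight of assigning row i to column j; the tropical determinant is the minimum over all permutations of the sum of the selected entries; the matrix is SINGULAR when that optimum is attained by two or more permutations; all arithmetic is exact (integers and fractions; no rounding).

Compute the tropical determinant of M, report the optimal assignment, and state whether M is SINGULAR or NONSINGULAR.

σ = (1, 2, 3, 4): 23 + 6 + (-9) + 2 = 22
σ = (1, 2, 4, 3): 23 + 6 + 0 + 26 = 55
σ = (1, 3, 2, 4): 23 + 30 + 3 + 2 = 58
σ = (1, 3, 4, 2): 23 + 30 + 0 + 16 = 69
σ = (1, 4, 2, 3): 23 + 15 + 3 + 26 = 67
σ = (1, 4, 3, 2): 23 + 15 + (-9) + 16 = 45
σ = (2, 1, 3, 4): 26 + 10 + (-9) + 2 = 29
σ = (2, 1, 4, 3): 26 + 10 + 0 + 26 = 62
σ = (2, 3, 1, 4): 26 + 30 + 5 + 2 = 63
σ = (2, 3, 4, 1): 26 + 30 + 0 + 23 = 79
σ = (2, 4, 1, 3): 26 + 15 + 5 + 26 = 72
σ = (2, 4, 3, 1): 26 + 15 + (-9) + 23 = 55
σ = (3, 1, 2, 4): 7 + 10 + 3 + 2 = 22
σ = (3, 1, 4, 2): 7 + 10 + 0 + 16 = 33
σ = (3, 2, 1, 4): 7 + 6 + 5 + 2 = 20
σ = (3, 2, 4, 1): 7 + 6 + 0 + 23 = 36
σ = (3, 4, 1, 2): 7 + 15 + 5 + 16 = 43
σ = (3, 4, 2, 1): 7 + 15 + 3 + 23 = 48
σ = (4, 1, 2, 3): (-4) + 10 + 3 + 26 = 35
σ = (4, 1, 3, 2): (-4) + 10 + (-9) + 16 = 13
σ = (4, 2, 1, 3): (-4) + 6 + 5 + 26 = 33
σ = (4, 2, 3, 1): (-4) + 6 + (-9) + 23 = 16
σ = (4, 3, 1, 2): (-4) + 30 + 5 + 16 = 47
σ = (4, 3, 2, 1): (-4) + 30 + 3 + 23 = 52
Optimal value attained by: σ = (4, 1, 3, 2).
Answer: det⊕(M) = 13; verdict: NONSINGULAR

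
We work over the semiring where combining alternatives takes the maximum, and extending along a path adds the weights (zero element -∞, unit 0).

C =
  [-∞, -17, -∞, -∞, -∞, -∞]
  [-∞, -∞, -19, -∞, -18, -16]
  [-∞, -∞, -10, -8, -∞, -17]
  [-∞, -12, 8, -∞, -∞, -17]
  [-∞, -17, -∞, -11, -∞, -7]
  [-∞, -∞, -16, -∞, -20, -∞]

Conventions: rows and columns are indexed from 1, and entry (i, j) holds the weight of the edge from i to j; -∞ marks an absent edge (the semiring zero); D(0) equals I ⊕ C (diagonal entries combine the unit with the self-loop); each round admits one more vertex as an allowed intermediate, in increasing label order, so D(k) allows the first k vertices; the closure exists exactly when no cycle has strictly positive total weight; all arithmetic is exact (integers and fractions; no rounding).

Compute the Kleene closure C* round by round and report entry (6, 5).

D(0):
  [0, -17, -∞, -∞, -∞, -∞]
  [-∞, 0, -19, -∞, -18, -16]
  [-∞, -∞, 0, -8, -∞, -17]
  [-∞, -12, 8, 0, -∞, -17]
  [-∞, -17, -∞, -11, 0, -7]
  [-∞, -∞, -16, -∞, -20, 0]
D(1):
  [0, -17, -∞, -∞, -∞, -∞]
  [-∞, 0, -19, -∞, -18, -16]
  [-∞, -∞, 0, -8, -∞, -17]
  [-∞, -12, 8, 0, -∞, -17]
  [-∞, -17, -∞, -11, 0, -7]
  [-∞, -∞, -16, -∞, -20, 0]
D(2):
  [0, -17, -36, -∞, -35, -33]
  [-∞, 0, -19, -∞, -18, -16]
  [-∞, -∞, 0, -8, -∞, -17]
  [-∞, -12, 8, 0, -30, -17]
  [-∞, -17, -36, -11, 0, -7]
  [-∞, -∞, -16, -∞, -20, 0]
D(3):
  [0, -17, -36, -44, -35, -33]
  [-∞, 0, -19, -27, -18, -16]
  [-∞, -∞, 0, -8, -∞, -17]
  [-∞, -12, 8, 0, -30, -9]
  [-∞, -17, -36, -11, 0, -7]
  [-∞, -∞, -16, -24, -20, 0]
D(4):
  [0, -17, -36, -44, -35, -33]
  [-∞, 0, -19, -27, -18, -16]
  [-∞, -20, 0, -8, -38, -17]
  [-∞, -12, 8, 0, -30, -9]
  [-∞, -17, -3, -11, 0, -7]
  [-∞, -36, -16, -24, -20, 0]
D(5):
  [0, -17, -36, -44, -35, -33]
  [-∞, 0, -19, -27, -18, -16]
  [-∞, -20, 0, -8, -38, -17]
  [-∞, -12, 8, 0, -30, -9]
  [-∞, -17, -3, -11, 0, -7]
  [-∞, -36, -16, -24, -20, 0]
D(6):
  [0, -17, -36, -44, -35, -33]
  [-∞, 0, -19, -27, -18, -16]
  [-∞, -20, 0, -8, -37, -17]
  [-∞, -12, 8, 0, -29, -9]
  [-∞, -17, -3, -11, 0, -7]
  [-∞, -36, -16, -24, -20, 0]
Answer: C*[6][5] = -20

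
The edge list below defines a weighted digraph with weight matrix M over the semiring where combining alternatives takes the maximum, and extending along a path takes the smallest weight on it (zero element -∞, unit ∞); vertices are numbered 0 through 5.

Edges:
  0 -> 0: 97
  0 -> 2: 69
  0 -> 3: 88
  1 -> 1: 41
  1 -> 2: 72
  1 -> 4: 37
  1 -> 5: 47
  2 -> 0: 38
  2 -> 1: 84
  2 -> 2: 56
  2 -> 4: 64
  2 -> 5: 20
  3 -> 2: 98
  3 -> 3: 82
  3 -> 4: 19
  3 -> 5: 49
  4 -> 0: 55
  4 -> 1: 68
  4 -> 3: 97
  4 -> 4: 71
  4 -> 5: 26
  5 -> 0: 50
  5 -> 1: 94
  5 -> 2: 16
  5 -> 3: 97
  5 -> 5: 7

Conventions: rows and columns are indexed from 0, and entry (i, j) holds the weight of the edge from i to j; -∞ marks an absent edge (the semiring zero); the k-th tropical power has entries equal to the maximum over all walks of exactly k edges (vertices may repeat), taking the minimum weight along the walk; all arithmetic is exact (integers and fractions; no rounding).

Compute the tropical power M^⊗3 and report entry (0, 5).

M^⊗2:
  [97, 69, 88, 88, 64, 49]
  [47, 72, 56, 47, 64, 41]
  [55, 64, 72, 64, 64, 47]
  [49, 84, 82, 82, 64, 49]
  [55, 68, 97, 82, 71, 49]
  [50, 41, 97, 82, 37, 49]
M^⊗3:
  [97, 84, 88, 88, 64, 49]
  [55, 64, 72, 64, 64, 47]
  [55, 72, 64, 64, 64, 49]
  [55, 82, 82, 82, 64, 49]
  [55, 84, 82, 82, 71, 49]
  [50, 84, 82, 82, 64, 49]
Key observation: the optimum is the walk 0->0->3->5, with weight 97 min 88 min 49 = 49.
Optimal value attained by: walk 0->0->3->5.
Answer: (M^⊗3)[0][5] = 49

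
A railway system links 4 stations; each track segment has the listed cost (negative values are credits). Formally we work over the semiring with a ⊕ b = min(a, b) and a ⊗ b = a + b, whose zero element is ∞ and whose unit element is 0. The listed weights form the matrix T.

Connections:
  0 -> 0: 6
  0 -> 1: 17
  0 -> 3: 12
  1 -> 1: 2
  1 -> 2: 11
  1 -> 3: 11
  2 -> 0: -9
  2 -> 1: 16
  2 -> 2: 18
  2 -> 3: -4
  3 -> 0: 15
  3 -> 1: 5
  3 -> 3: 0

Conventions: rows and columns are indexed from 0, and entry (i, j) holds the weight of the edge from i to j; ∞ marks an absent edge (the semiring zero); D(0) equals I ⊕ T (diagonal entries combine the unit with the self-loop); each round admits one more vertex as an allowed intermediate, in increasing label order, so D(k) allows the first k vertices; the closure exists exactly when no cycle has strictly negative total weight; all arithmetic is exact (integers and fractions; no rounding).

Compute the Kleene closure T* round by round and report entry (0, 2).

D(0):
  [0, 17, ∞, 12]
  [∞, 0, 11, 11]
  [-9, 16, 0, -4]
  [15, 5, ∞, 0]
D(1):
  [0, 17, ∞, 12]
  [∞, 0, 11, 11]
  [-9, 8, 0, -4]
  [15, 5, ∞, 0]
D(2):
  [0, 17, 28, 12]
  [∞, 0, 11, 11]
  [-9, 8, 0, -4]
  [15, 5, 16, 0]
D(3):
  [0, 17, 28, 12]
  [2, 0, 11, 7]
  [-9, 8, 0, -4]
  [7, 5, 16, 0]
D(4):
  [0, 17, 28, 12]
  [2, 0, 11, 7]
  [-9, 1, 0, -4]
  [7, 5, 16, 0]
Answer: T*[0][2] = 28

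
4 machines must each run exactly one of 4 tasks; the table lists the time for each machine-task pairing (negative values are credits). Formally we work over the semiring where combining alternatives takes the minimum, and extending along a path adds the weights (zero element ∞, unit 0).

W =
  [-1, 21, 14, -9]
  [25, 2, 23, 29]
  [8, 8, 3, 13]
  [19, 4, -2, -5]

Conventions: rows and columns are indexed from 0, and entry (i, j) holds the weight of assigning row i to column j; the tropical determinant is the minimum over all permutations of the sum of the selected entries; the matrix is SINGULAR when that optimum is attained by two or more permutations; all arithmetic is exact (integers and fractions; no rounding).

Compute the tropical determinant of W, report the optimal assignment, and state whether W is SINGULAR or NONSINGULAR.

σ = (0, 1, 2, 3): (-1) + 2 + 3 + (-5) = -1
σ = (0, 1, 3, 2): (-1) + 2 + 13 + (-2) = 12
σ = (0, 2, 1, 3): (-1) + 23 + 8 + (-5) = 25
σ = (0, 2, 3, 1): (-1) + 23 + 13 + 4 = 39
σ = (0, 3, 1, 2): (-1) + 29 + 8 + (-2) = 34
σ = (0, 3, 2, 1): (-1) + 29 + 3 + 4 = 35
σ = (1, 0, 2, 3): 21 + 25 + 3 + (-5) = 44
σ = (1, 0, 3, 2): 21 + 25 + 13 + (-2) = 57
σ = (1, 2, 0, 3): 21 + 23 + 8 + (-5) = 47
σ = (1, 2, 3, 0): 21 + 23 + 13 + 19 = 76
σ = (1, 3, 0, 2): 21 + 29 + 8 + (-2) = 56
σ = (1, 3, 2, 0): 21 + 29 + 3 + 19 = 72
σ = (2, 0, 1, 3): 14 + 25 + 8 + (-5) = 42
σ = (2, 0, 3, 1): 14 + 25 + 13 + 4 = 56
σ = (2, 1, 0, 3): 14 + 2 + 8 + (-5) = 19
σ = (2, 1, 3, 0): 14 + 2 + 13 + 19 = 48
σ = (2, 3, 0, 1): 14 + 29 + 8 + 4 = 55
σ = (2, 3, 1, 0): 14 + 29 + 8 + 19 = 70
σ = (3, 0, 1, 2): (-9) + 25 + 8 + (-2) = 22
σ = (3, 0, 2, 1): (-9) + 25 + 3 + 4 = 23
σ = (3, 1, 0, 2): (-9) + 2 + 8 + (-2) = -1
σ = (3, 1, 2, 0): (-9) + 2 + 3 + 19 = 15
σ = (3, 2, 0, 1): (-9) + 23 + 8 + 4 = 26
σ = (3, 2, 1, 0): (-9) + 23 + 8 + 19 = 41
Optimal value attained by: σ = (0, 1, 2, 3).
Answer: det⊕(W) = -1; verdict: SINGULAR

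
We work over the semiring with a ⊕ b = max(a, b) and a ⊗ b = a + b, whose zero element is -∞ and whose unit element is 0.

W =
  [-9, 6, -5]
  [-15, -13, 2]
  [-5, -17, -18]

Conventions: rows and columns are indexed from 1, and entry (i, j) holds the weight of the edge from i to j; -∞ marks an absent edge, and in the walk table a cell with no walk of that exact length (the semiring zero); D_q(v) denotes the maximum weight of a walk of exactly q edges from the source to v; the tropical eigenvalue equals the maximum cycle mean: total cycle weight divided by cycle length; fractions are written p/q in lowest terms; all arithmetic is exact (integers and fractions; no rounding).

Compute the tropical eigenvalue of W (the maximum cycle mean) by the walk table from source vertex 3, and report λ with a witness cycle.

q=0: [-∞, -∞, 0]
q=1: [-5, -17, -18]
q=2: [-14, 1, -10]
q=3: [-14, -8, 3]
Optimal cycle mean attained by: cycle 1->2->3->1, total 6 + 2 + (-5), length 3.
Answer: λ = 1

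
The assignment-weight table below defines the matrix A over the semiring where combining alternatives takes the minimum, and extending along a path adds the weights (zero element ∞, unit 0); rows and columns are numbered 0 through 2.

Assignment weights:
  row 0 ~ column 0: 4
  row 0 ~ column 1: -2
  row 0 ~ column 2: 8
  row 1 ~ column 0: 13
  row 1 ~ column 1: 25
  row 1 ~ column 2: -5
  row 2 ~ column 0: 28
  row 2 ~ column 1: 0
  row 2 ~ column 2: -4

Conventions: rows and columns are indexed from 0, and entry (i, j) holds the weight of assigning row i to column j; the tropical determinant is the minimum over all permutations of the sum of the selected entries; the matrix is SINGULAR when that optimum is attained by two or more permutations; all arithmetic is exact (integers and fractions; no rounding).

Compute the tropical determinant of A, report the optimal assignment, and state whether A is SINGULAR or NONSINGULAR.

σ = (0, 1, 2): 4 + 25 + (-4) = 25
σ = (0, 2, 1): 4 + (-5) + 0 = -1
σ = (1, 0, 2): (-2) + 13 + (-4) = 7
σ = (1, 2, 0): (-2) + (-5) + 28 = 21
σ = (2, 0, 1): 8 + 13 + 0 = 21
σ = (2, 1, 0): 8 + 25 + 28 = 61
Optimal value attained by: σ = (0, 2, 1).
Answer: det⊕(A) = -1; verdict: NONSINGULAR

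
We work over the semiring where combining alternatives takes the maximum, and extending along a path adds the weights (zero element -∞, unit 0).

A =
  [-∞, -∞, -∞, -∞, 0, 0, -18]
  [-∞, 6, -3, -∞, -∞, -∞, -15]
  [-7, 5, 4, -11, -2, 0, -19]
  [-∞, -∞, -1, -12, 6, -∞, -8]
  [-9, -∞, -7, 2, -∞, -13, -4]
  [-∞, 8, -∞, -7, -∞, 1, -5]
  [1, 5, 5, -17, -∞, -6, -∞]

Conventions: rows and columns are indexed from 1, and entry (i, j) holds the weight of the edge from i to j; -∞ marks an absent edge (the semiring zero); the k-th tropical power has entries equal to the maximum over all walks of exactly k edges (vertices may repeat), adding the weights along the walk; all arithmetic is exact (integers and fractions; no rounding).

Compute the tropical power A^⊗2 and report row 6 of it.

A^⊗2:
  [-9, 8, -7, 2, -∞, 1, -4]
  [-10, 12, 3, -14, -5, -3, -9]
  [-3, 11, 8, 0, 2, 4, -5]
  [-3, 4, 3, 8, -3, -1, 2]
  [-3, 1, 1, -10, 8, -7, -6]
  [-4, 14, 5, -6, -1, 2, -4]
  [-2, 11, 9, -6, 3, 5, -10]
Answer: row 6 of A^⊗2 = [-4, 14, 5, -6, -1, 2, -4]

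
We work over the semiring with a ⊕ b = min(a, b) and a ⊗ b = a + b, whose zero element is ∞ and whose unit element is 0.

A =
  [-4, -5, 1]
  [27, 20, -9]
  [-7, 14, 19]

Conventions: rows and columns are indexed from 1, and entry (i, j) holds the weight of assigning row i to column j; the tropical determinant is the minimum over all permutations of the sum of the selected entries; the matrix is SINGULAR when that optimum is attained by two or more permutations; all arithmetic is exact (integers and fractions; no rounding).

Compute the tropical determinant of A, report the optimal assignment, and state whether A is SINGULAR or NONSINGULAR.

σ = (1, 2, 3): (-4) + 20 + 19 = 35
σ = (1, 3, 2): (-4) + (-9) + 14 = 1
σ = (2, 1, 3): (-5) + 27 + 19 = 41
σ = (2, 3, 1): (-5) + (-9) + (-7) = -21
σ = (3, 1, 2): 1 + 27 + 14 = 42
σ = (3, 2, 1): 1 + 20 + (-7) = 14
Optimal value attained by: σ = (2, 3, 1).
Answer: det⊕(A) = -21; verdict: NONSINGULAR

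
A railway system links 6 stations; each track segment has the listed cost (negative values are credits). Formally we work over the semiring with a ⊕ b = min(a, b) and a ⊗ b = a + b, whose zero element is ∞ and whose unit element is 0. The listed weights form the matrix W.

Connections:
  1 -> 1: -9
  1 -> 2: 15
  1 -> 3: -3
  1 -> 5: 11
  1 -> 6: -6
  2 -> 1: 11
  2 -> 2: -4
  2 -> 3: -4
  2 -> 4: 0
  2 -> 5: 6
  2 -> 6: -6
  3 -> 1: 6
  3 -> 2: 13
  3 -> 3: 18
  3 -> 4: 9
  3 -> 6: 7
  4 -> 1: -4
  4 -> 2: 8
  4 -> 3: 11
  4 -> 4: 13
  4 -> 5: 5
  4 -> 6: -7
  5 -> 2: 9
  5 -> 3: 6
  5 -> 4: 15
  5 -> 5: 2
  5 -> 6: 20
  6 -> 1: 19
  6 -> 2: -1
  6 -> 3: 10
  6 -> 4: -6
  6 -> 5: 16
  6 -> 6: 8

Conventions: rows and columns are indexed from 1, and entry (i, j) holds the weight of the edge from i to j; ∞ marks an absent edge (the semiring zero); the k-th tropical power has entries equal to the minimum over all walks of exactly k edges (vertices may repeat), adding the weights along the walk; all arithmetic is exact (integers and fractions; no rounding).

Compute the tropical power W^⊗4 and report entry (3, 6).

W^⊗2:
  [-18, -7, -12, -12, 2, -15]
  [-4, -8, -8, -12, 2, -10]
  [-3, 6, 3, 1, 14, 0]
  [-13, -8, -7, -13, 7, -10]
  [11, 5, 5, 9, 4, 3]
  [-10, -5, -5, -1, -1, -13]
W^⊗3:
  [-27, -16, -21, -21, -7, -24]
  [-16, -12, -12, -16, -7, -19]
  [-12, -1, -6, -6, 6, -9]
  [-22, -12, -16, -16, -8, -20]
  [2, 1, 1, -3, 6, -1]
  [-19, -14, -13, -19, 1, -16]
W^⊗4:
  [-36, -25, -30, -30, -16, -33]
  [-25, -20, -19, -25, -11, -23]
  [-21, -10, -15, -15, -1, -18]
  [-31, -21, -25, -26, -11, -28]
  [-7, -3, -3, -7, 2, -10]
  [-28, -18, -22, -22, -14, -26]
Key observation: the optimum is the walk 3->1->1->1->6, with weight 6 + (-9) + (-9) + (-6) = -18.
Optimal value attained by: walk 3->1->1->1->6.
Answer: (W^⊗4)[3][6] = -18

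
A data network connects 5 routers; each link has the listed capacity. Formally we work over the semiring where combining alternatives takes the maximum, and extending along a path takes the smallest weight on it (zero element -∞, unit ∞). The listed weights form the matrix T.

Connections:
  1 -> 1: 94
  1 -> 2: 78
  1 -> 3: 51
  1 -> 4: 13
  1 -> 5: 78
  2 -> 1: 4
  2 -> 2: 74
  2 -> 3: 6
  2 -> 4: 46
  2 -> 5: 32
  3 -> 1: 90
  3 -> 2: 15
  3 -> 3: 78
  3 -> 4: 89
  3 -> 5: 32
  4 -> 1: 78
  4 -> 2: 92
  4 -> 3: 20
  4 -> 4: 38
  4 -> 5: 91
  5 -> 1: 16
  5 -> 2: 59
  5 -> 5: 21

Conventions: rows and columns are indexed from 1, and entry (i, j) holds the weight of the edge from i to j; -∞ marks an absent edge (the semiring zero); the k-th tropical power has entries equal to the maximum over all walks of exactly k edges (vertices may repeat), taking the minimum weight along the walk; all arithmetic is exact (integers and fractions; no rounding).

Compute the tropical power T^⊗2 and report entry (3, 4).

T^⊗2:
  [94, 78, 51, 51, 78]
  [46, 74, 20, 46, 46]
  [90, 89, 78, 78, 89]
  [78, 78, 51, 46, 78]
  [16, 59, 16, 46, 32]
Key observation: the optimum is the walk 3->3->4, with weight 78 min 89 = 78.
Optimal value attained by: walk 3->3->4.
Answer: (T^⊗2)[3][4] = 78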